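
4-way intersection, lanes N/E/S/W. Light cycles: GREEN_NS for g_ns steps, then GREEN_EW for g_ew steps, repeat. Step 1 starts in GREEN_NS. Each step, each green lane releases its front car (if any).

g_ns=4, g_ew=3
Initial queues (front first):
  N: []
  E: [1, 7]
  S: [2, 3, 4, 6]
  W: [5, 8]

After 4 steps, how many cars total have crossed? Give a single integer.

Answer: 4

Derivation:
Step 1 [NS]: N:empty,E:wait,S:car2-GO,W:wait | queues: N=0 E=2 S=3 W=2
Step 2 [NS]: N:empty,E:wait,S:car3-GO,W:wait | queues: N=0 E=2 S=2 W=2
Step 3 [NS]: N:empty,E:wait,S:car4-GO,W:wait | queues: N=0 E=2 S=1 W=2
Step 4 [NS]: N:empty,E:wait,S:car6-GO,W:wait | queues: N=0 E=2 S=0 W=2
Cars crossed by step 4: 4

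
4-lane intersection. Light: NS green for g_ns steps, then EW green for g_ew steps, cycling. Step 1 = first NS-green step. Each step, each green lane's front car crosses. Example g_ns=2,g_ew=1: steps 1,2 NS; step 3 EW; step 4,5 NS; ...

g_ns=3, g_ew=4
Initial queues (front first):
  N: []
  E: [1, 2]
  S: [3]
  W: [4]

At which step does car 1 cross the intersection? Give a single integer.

Step 1 [NS]: N:empty,E:wait,S:car3-GO,W:wait | queues: N=0 E=2 S=0 W=1
Step 2 [NS]: N:empty,E:wait,S:empty,W:wait | queues: N=0 E=2 S=0 W=1
Step 3 [NS]: N:empty,E:wait,S:empty,W:wait | queues: N=0 E=2 S=0 W=1
Step 4 [EW]: N:wait,E:car1-GO,S:wait,W:car4-GO | queues: N=0 E=1 S=0 W=0
Step 5 [EW]: N:wait,E:car2-GO,S:wait,W:empty | queues: N=0 E=0 S=0 W=0
Car 1 crosses at step 4

4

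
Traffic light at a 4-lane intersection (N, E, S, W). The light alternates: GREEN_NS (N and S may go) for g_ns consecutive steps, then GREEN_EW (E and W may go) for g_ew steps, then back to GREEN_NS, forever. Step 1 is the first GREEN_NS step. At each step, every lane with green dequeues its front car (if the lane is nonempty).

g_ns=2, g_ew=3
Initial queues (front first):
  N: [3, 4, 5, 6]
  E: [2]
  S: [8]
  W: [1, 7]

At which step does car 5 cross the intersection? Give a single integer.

Step 1 [NS]: N:car3-GO,E:wait,S:car8-GO,W:wait | queues: N=3 E=1 S=0 W=2
Step 2 [NS]: N:car4-GO,E:wait,S:empty,W:wait | queues: N=2 E=1 S=0 W=2
Step 3 [EW]: N:wait,E:car2-GO,S:wait,W:car1-GO | queues: N=2 E=0 S=0 W=1
Step 4 [EW]: N:wait,E:empty,S:wait,W:car7-GO | queues: N=2 E=0 S=0 W=0
Step 5 [EW]: N:wait,E:empty,S:wait,W:empty | queues: N=2 E=0 S=0 W=0
Step 6 [NS]: N:car5-GO,E:wait,S:empty,W:wait | queues: N=1 E=0 S=0 W=0
Step 7 [NS]: N:car6-GO,E:wait,S:empty,W:wait | queues: N=0 E=0 S=0 W=0
Car 5 crosses at step 6

6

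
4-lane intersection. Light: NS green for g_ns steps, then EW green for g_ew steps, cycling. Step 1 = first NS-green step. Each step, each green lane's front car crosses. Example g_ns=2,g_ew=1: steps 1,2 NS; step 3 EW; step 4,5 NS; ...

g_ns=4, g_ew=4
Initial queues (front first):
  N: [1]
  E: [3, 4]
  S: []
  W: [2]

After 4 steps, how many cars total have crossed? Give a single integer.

Step 1 [NS]: N:car1-GO,E:wait,S:empty,W:wait | queues: N=0 E=2 S=0 W=1
Step 2 [NS]: N:empty,E:wait,S:empty,W:wait | queues: N=0 E=2 S=0 W=1
Step 3 [NS]: N:empty,E:wait,S:empty,W:wait | queues: N=0 E=2 S=0 W=1
Step 4 [NS]: N:empty,E:wait,S:empty,W:wait | queues: N=0 E=2 S=0 W=1
Cars crossed by step 4: 1

Answer: 1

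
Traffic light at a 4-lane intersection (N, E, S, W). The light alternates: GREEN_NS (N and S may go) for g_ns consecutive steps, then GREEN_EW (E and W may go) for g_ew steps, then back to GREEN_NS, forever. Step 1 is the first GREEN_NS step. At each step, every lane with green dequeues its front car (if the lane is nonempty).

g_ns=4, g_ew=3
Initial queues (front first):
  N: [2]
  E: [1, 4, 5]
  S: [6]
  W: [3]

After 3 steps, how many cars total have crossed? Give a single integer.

Step 1 [NS]: N:car2-GO,E:wait,S:car6-GO,W:wait | queues: N=0 E=3 S=0 W=1
Step 2 [NS]: N:empty,E:wait,S:empty,W:wait | queues: N=0 E=3 S=0 W=1
Step 3 [NS]: N:empty,E:wait,S:empty,W:wait | queues: N=0 E=3 S=0 W=1
Cars crossed by step 3: 2

Answer: 2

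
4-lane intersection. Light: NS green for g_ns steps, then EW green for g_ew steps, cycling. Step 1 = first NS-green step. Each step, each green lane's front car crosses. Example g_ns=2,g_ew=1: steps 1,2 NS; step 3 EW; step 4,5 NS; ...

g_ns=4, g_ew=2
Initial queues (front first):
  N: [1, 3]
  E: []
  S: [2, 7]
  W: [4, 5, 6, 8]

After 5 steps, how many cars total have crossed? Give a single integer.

Step 1 [NS]: N:car1-GO,E:wait,S:car2-GO,W:wait | queues: N=1 E=0 S=1 W=4
Step 2 [NS]: N:car3-GO,E:wait,S:car7-GO,W:wait | queues: N=0 E=0 S=0 W=4
Step 3 [NS]: N:empty,E:wait,S:empty,W:wait | queues: N=0 E=0 S=0 W=4
Step 4 [NS]: N:empty,E:wait,S:empty,W:wait | queues: N=0 E=0 S=0 W=4
Step 5 [EW]: N:wait,E:empty,S:wait,W:car4-GO | queues: N=0 E=0 S=0 W=3
Cars crossed by step 5: 5

Answer: 5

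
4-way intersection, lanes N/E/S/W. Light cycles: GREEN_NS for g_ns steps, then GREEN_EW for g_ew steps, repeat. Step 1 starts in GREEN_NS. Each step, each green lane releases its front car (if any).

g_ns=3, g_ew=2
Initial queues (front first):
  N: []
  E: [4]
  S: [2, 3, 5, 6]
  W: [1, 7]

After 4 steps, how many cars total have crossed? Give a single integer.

Step 1 [NS]: N:empty,E:wait,S:car2-GO,W:wait | queues: N=0 E=1 S=3 W=2
Step 2 [NS]: N:empty,E:wait,S:car3-GO,W:wait | queues: N=0 E=1 S=2 W=2
Step 3 [NS]: N:empty,E:wait,S:car5-GO,W:wait | queues: N=0 E=1 S=1 W=2
Step 4 [EW]: N:wait,E:car4-GO,S:wait,W:car1-GO | queues: N=0 E=0 S=1 W=1
Cars crossed by step 4: 5

Answer: 5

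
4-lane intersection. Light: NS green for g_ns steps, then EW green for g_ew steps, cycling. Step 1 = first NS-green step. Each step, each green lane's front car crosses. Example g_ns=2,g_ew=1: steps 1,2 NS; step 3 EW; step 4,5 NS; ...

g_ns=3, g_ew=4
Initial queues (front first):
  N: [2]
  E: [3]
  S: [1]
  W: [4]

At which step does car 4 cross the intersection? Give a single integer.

Step 1 [NS]: N:car2-GO,E:wait,S:car1-GO,W:wait | queues: N=0 E=1 S=0 W=1
Step 2 [NS]: N:empty,E:wait,S:empty,W:wait | queues: N=0 E=1 S=0 W=1
Step 3 [NS]: N:empty,E:wait,S:empty,W:wait | queues: N=0 E=1 S=0 W=1
Step 4 [EW]: N:wait,E:car3-GO,S:wait,W:car4-GO | queues: N=0 E=0 S=0 W=0
Car 4 crosses at step 4

4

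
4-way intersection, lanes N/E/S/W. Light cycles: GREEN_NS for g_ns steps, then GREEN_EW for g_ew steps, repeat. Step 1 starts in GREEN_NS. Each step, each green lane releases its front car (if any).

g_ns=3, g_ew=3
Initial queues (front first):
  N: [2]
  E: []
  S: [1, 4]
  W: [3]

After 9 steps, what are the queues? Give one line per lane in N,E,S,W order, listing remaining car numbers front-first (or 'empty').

Step 1 [NS]: N:car2-GO,E:wait,S:car1-GO,W:wait | queues: N=0 E=0 S=1 W=1
Step 2 [NS]: N:empty,E:wait,S:car4-GO,W:wait | queues: N=0 E=0 S=0 W=1
Step 3 [NS]: N:empty,E:wait,S:empty,W:wait | queues: N=0 E=0 S=0 W=1
Step 4 [EW]: N:wait,E:empty,S:wait,W:car3-GO | queues: N=0 E=0 S=0 W=0

N: empty
E: empty
S: empty
W: empty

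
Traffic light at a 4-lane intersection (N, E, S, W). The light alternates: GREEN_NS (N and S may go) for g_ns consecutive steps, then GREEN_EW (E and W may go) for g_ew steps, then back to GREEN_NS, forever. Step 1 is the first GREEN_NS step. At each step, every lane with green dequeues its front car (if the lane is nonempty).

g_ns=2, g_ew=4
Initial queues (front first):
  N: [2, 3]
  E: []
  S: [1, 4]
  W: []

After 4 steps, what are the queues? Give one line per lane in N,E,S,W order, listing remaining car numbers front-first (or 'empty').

Step 1 [NS]: N:car2-GO,E:wait,S:car1-GO,W:wait | queues: N=1 E=0 S=1 W=0
Step 2 [NS]: N:car3-GO,E:wait,S:car4-GO,W:wait | queues: N=0 E=0 S=0 W=0

N: empty
E: empty
S: empty
W: empty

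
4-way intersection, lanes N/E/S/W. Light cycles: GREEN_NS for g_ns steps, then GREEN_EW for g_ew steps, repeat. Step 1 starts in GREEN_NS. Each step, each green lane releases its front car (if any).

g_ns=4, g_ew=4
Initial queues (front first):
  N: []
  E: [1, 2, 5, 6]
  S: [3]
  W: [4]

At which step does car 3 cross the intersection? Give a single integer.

Step 1 [NS]: N:empty,E:wait,S:car3-GO,W:wait | queues: N=0 E=4 S=0 W=1
Step 2 [NS]: N:empty,E:wait,S:empty,W:wait | queues: N=0 E=4 S=0 W=1
Step 3 [NS]: N:empty,E:wait,S:empty,W:wait | queues: N=0 E=4 S=0 W=1
Step 4 [NS]: N:empty,E:wait,S:empty,W:wait | queues: N=0 E=4 S=0 W=1
Step 5 [EW]: N:wait,E:car1-GO,S:wait,W:car4-GO | queues: N=0 E=3 S=0 W=0
Step 6 [EW]: N:wait,E:car2-GO,S:wait,W:empty | queues: N=0 E=2 S=0 W=0
Step 7 [EW]: N:wait,E:car5-GO,S:wait,W:empty | queues: N=0 E=1 S=0 W=0
Step 8 [EW]: N:wait,E:car6-GO,S:wait,W:empty | queues: N=0 E=0 S=0 W=0
Car 3 crosses at step 1

1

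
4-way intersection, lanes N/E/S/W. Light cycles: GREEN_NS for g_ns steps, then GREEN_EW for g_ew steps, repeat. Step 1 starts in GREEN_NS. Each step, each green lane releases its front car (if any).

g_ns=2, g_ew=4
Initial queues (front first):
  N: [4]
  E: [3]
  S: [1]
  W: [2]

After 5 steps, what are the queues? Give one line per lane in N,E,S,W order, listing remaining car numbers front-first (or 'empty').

Step 1 [NS]: N:car4-GO,E:wait,S:car1-GO,W:wait | queues: N=0 E=1 S=0 W=1
Step 2 [NS]: N:empty,E:wait,S:empty,W:wait | queues: N=0 E=1 S=0 W=1
Step 3 [EW]: N:wait,E:car3-GO,S:wait,W:car2-GO | queues: N=0 E=0 S=0 W=0

N: empty
E: empty
S: empty
W: empty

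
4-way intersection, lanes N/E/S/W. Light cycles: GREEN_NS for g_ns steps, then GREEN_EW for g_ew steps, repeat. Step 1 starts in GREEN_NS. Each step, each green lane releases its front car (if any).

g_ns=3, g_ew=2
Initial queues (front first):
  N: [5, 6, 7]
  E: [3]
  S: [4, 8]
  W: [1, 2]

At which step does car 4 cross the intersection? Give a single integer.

Step 1 [NS]: N:car5-GO,E:wait,S:car4-GO,W:wait | queues: N=2 E=1 S=1 W=2
Step 2 [NS]: N:car6-GO,E:wait,S:car8-GO,W:wait | queues: N=1 E=1 S=0 W=2
Step 3 [NS]: N:car7-GO,E:wait,S:empty,W:wait | queues: N=0 E=1 S=0 W=2
Step 4 [EW]: N:wait,E:car3-GO,S:wait,W:car1-GO | queues: N=0 E=0 S=0 W=1
Step 5 [EW]: N:wait,E:empty,S:wait,W:car2-GO | queues: N=0 E=0 S=0 W=0
Car 4 crosses at step 1

1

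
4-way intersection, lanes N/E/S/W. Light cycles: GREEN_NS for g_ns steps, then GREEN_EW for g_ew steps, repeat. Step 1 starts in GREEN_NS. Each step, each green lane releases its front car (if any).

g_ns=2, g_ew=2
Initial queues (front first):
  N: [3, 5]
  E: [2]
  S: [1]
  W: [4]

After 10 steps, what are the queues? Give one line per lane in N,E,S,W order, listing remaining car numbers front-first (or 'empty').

Step 1 [NS]: N:car3-GO,E:wait,S:car1-GO,W:wait | queues: N=1 E=1 S=0 W=1
Step 2 [NS]: N:car5-GO,E:wait,S:empty,W:wait | queues: N=0 E=1 S=0 W=1
Step 3 [EW]: N:wait,E:car2-GO,S:wait,W:car4-GO | queues: N=0 E=0 S=0 W=0

N: empty
E: empty
S: empty
W: empty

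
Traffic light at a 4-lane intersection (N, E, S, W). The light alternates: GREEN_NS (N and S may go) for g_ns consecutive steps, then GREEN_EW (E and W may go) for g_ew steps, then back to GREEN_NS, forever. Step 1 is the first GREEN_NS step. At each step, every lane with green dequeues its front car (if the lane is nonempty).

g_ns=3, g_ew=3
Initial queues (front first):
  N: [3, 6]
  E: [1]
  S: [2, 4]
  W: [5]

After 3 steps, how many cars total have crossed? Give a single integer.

Step 1 [NS]: N:car3-GO,E:wait,S:car2-GO,W:wait | queues: N=1 E=1 S=1 W=1
Step 2 [NS]: N:car6-GO,E:wait,S:car4-GO,W:wait | queues: N=0 E=1 S=0 W=1
Step 3 [NS]: N:empty,E:wait,S:empty,W:wait | queues: N=0 E=1 S=0 W=1
Cars crossed by step 3: 4

Answer: 4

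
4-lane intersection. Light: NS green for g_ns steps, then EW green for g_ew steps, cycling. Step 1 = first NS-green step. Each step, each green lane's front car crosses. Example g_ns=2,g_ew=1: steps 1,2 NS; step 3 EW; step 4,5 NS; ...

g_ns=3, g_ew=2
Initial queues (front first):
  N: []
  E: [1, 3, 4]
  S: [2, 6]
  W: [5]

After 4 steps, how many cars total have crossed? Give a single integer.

Answer: 4

Derivation:
Step 1 [NS]: N:empty,E:wait,S:car2-GO,W:wait | queues: N=0 E=3 S=1 W=1
Step 2 [NS]: N:empty,E:wait,S:car6-GO,W:wait | queues: N=0 E=3 S=0 W=1
Step 3 [NS]: N:empty,E:wait,S:empty,W:wait | queues: N=0 E=3 S=0 W=1
Step 4 [EW]: N:wait,E:car1-GO,S:wait,W:car5-GO | queues: N=0 E=2 S=0 W=0
Cars crossed by step 4: 4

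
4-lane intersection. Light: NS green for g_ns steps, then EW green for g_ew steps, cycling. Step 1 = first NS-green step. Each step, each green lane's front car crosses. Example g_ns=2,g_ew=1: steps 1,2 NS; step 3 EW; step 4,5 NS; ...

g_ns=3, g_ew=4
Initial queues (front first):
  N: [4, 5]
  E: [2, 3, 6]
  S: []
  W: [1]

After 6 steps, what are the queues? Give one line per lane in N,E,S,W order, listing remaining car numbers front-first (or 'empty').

Step 1 [NS]: N:car4-GO,E:wait,S:empty,W:wait | queues: N=1 E=3 S=0 W=1
Step 2 [NS]: N:car5-GO,E:wait,S:empty,W:wait | queues: N=0 E=3 S=0 W=1
Step 3 [NS]: N:empty,E:wait,S:empty,W:wait | queues: N=0 E=3 S=0 W=1
Step 4 [EW]: N:wait,E:car2-GO,S:wait,W:car1-GO | queues: N=0 E=2 S=0 W=0
Step 5 [EW]: N:wait,E:car3-GO,S:wait,W:empty | queues: N=0 E=1 S=0 W=0
Step 6 [EW]: N:wait,E:car6-GO,S:wait,W:empty | queues: N=0 E=0 S=0 W=0

N: empty
E: empty
S: empty
W: empty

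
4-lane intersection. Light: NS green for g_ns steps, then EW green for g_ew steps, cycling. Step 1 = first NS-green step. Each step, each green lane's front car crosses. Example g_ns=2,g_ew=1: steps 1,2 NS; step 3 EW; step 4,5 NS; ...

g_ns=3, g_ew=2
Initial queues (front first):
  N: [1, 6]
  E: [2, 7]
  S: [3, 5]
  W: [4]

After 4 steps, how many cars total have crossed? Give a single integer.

Answer: 6

Derivation:
Step 1 [NS]: N:car1-GO,E:wait,S:car3-GO,W:wait | queues: N=1 E=2 S=1 W=1
Step 2 [NS]: N:car6-GO,E:wait,S:car5-GO,W:wait | queues: N=0 E=2 S=0 W=1
Step 3 [NS]: N:empty,E:wait,S:empty,W:wait | queues: N=0 E=2 S=0 W=1
Step 4 [EW]: N:wait,E:car2-GO,S:wait,W:car4-GO | queues: N=0 E=1 S=0 W=0
Cars crossed by step 4: 6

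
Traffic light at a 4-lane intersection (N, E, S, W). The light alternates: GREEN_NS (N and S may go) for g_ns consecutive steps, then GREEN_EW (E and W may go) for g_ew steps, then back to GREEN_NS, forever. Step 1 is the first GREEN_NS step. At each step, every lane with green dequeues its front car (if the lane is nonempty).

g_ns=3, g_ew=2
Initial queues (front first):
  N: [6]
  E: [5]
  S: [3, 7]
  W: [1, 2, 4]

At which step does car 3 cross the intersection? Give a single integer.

Step 1 [NS]: N:car6-GO,E:wait,S:car3-GO,W:wait | queues: N=0 E=1 S=1 W=3
Step 2 [NS]: N:empty,E:wait,S:car7-GO,W:wait | queues: N=0 E=1 S=0 W=3
Step 3 [NS]: N:empty,E:wait,S:empty,W:wait | queues: N=0 E=1 S=0 W=3
Step 4 [EW]: N:wait,E:car5-GO,S:wait,W:car1-GO | queues: N=0 E=0 S=0 W=2
Step 5 [EW]: N:wait,E:empty,S:wait,W:car2-GO | queues: N=0 E=0 S=0 W=1
Step 6 [NS]: N:empty,E:wait,S:empty,W:wait | queues: N=0 E=0 S=0 W=1
Step 7 [NS]: N:empty,E:wait,S:empty,W:wait | queues: N=0 E=0 S=0 W=1
Step 8 [NS]: N:empty,E:wait,S:empty,W:wait | queues: N=0 E=0 S=0 W=1
Step 9 [EW]: N:wait,E:empty,S:wait,W:car4-GO | queues: N=0 E=0 S=0 W=0
Car 3 crosses at step 1

1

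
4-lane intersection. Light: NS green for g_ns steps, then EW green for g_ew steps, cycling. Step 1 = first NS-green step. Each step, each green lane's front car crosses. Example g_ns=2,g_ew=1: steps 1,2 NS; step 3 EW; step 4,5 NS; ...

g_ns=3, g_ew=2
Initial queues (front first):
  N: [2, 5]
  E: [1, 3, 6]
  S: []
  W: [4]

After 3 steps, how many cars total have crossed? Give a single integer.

Answer: 2

Derivation:
Step 1 [NS]: N:car2-GO,E:wait,S:empty,W:wait | queues: N=1 E=3 S=0 W=1
Step 2 [NS]: N:car5-GO,E:wait,S:empty,W:wait | queues: N=0 E=3 S=0 W=1
Step 3 [NS]: N:empty,E:wait,S:empty,W:wait | queues: N=0 E=3 S=0 W=1
Cars crossed by step 3: 2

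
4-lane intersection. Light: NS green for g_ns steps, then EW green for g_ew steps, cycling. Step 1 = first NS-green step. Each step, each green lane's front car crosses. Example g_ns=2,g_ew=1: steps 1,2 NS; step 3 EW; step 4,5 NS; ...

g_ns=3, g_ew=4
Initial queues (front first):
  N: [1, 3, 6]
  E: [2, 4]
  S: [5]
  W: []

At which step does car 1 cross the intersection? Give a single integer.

Step 1 [NS]: N:car1-GO,E:wait,S:car5-GO,W:wait | queues: N=2 E=2 S=0 W=0
Step 2 [NS]: N:car3-GO,E:wait,S:empty,W:wait | queues: N=1 E=2 S=0 W=0
Step 3 [NS]: N:car6-GO,E:wait,S:empty,W:wait | queues: N=0 E=2 S=0 W=0
Step 4 [EW]: N:wait,E:car2-GO,S:wait,W:empty | queues: N=0 E=1 S=0 W=0
Step 5 [EW]: N:wait,E:car4-GO,S:wait,W:empty | queues: N=0 E=0 S=0 W=0
Car 1 crosses at step 1

1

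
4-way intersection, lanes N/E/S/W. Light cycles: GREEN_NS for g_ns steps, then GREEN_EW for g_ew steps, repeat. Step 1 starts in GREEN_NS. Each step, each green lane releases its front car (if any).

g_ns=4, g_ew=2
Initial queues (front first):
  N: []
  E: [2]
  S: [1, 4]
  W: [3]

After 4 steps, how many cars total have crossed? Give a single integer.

Answer: 2

Derivation:
Step 1 [NS]: N:empty,E:wait,S:car1-GO,W:wait | queues: N=0 E=1 S=1 W=1
Step 2 [NS]: N:empty,E:wait,S:car4-GO,W:wait | queues: N=0 E=1 S=0 W=1
Step 3 [NS]: N:empty,E:wait,S:empty,W:wait | queues: N=0 E=1 S=0 W=1
Step 4 [NS]: N:empty,E:wait,S:empty,W:wait | queues: N=0 E=1 S=0 W=1
Cars crossed by step 4: 2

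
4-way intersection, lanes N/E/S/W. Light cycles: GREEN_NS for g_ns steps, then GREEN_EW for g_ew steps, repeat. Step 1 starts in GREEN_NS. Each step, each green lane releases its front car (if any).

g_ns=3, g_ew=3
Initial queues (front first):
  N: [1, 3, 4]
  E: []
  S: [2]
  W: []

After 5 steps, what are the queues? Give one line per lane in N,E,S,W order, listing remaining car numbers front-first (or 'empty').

Step 1 [NS]: N:car1-GO,E:wait,S:car2-GO,W:wait | queues: N=2 E=0 S=0 W=0
Step 2 [NS]: N:car3-GO,E:wait,S:empty,W:wait | queues: N=1 E=0 S=0 W=0
Step 3 [NS]: N:car4-GO,E:wait,S:empty,W:wait | queues: N=0 E=0 S=0 W=0

N: empty
E: empty
S: empty
W: empty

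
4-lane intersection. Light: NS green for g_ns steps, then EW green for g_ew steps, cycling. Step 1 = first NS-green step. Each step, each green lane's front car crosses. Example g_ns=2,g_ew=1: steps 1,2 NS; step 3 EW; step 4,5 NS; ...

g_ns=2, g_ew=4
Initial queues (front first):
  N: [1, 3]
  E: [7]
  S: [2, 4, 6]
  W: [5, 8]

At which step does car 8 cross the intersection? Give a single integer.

Step 1 [NS]: N:car1-GO,E:wait,S:car2-GO,W:wait | queues: N=1 E=1 S=2 W=2
Step 2 [NS]: N:car3-GO,E:wait,S:car4-GO,W:wait | queues: N=0 E=1 S=1 W=2
Step 3 [EW]: N:wait,E:car7-GO,S:wait,W:car5-GO | queues: N=0 E=0 S=1 W=1
Step 4 [EW]: N:wait,E:empty,S:wait,W:car8-GO | queues: N=0 E=0 S=1 W=0
Step 5 [EW]: N:wait,E:empty,S:wait,W:empty | queues: N=0 E=0 S=1 W=0
Step 6 [EW]: N:wait,E:empty,S:wait,W:empty | queues: N=0 E=0 S=1 W=0
Step 7 [NS]: N:empty,E:wait,S:car6-GO,W:wait | queues: N=0 E=0 S=0 W=0
Car 8 crosses at step 4

4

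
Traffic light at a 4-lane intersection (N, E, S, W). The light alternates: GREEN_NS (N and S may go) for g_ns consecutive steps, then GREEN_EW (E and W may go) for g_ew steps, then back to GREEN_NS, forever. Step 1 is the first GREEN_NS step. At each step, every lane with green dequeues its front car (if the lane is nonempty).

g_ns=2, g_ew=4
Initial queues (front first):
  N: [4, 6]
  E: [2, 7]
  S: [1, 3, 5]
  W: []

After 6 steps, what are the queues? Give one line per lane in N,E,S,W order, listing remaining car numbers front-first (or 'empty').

Step 1 [NS]: N:car4-GO,E:wait,S:car1-GO,W:wait | queues: N=1 E=2 S=2 W=0
Step 2 [NS]: N:car6-GO,E:wait,S:car3-GO,W:wait | queues: N=0 E=2 S=1 W=0
Step 3 [EW]: N:wait,E:car2-GO,S:wait,W:empty | queues: N=0 E=1 S=1 W=0
Step 4 [EW]: N:wait,E:car7-GO,S:wait,W:empty | queues: N=0 E=0 S=1 W=0
Step 5 [EW]: N:wait,E:empty,S:wait,W:empty | queues: N=0 E=0 S=1 W=0
Step 6 [EW]: N:wait,E:empty,S:wait,W:empty | queues: N=0 E=0 S=1 W=0

N: empty
E: empty
S: 5
W: empty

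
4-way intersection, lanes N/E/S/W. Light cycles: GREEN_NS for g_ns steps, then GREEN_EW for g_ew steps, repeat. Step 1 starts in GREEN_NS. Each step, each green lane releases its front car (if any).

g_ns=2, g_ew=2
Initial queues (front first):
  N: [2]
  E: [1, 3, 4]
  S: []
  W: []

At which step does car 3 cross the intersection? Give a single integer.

Step 1 [NS]: N:car2-GO,E:wait,S:empty,W:wait | queues: N=0 E=3 S=0 W=0
Step 2 [NS]: N:empty,E:wait,S:empty,W:wait | queues: N=0 E=3 S=0 W=0
Step 3 [EW]: N:wait,E:car1-GO,S:wait,W:empty | queues: N=0 E=2 S=0 W=0
Step 4 [EW]: N:wait,E:car3-GO,S:wait,W:empty | queues: N=0 E=1 S=0 W=0
Step 5 [NS]: N:empty,E:wait,S:empty,W:wait | queues: N=0 E=1 S=0 W=0
Step 6 [NS]: N:empty,E:wait,S:empty,W:wait | queues: N=0 E=1 S=0 W=0
Step 7 [EW]: N:wait,E:car4-GO,S:wait,W:empty | queues: N=0 E=0 S=0 W=0
Car 3 crosses at step 4

4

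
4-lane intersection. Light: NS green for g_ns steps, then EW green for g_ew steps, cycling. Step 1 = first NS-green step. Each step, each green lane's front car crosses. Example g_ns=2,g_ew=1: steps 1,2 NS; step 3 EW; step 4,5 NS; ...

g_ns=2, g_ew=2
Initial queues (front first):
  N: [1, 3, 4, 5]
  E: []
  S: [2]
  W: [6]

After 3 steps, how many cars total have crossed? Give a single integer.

Answer: 4

Derivation:
Step 1 [NS]: N:car1-GO,E:wait,S:car2-GO,W:wait | queues: N=3 E=0 S=0 W=1
Step 2 [NS]: N:car3-GO,E:wait,S:empty,W:wait | queues: N=2 E=0 S=0 W=1
Step 3 [EW]: N:wait,E:empty,S:wait,W:car6-GO | queues: N=2 E=0 S=0 W=0
Cars crossed by step 3: 4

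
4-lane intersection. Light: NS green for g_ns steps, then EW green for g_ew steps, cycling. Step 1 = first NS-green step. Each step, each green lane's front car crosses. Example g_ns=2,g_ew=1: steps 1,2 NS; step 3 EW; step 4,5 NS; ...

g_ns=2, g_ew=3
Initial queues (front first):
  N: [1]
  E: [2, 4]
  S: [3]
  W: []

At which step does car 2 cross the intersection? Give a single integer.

Step 1 [NS]: N:car1-GO,E:wait,S:car3-GO,W:wait | queues: N=0 E=2 S=0 W=0
Step 2 [NS]: N:empty,E:wait,S:empty,W:wait | queues: N=0 E=2 S=0 W=0
Step 3 [EW]: N:wait,E:car2-GO,S:wait,W:empty | queues: N=0 E=1 S=0 W=0
Step 4 [EW]: N:wait,E:car4-GO,S:wait,W:empty | queues: N=0 E=0 S=0 W=0
Car 2 crosses at step 3

3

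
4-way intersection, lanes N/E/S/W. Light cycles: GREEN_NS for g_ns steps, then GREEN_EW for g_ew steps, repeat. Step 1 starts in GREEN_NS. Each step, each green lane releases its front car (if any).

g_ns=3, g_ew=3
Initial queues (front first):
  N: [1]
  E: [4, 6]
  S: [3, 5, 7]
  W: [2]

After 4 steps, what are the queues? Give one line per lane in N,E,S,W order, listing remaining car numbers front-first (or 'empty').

Step 1 [NS]: N:car1-GO,E:wait,S:car3-GO,W:wait | queues: N=0 E=2 S=2 W=1
Step 2 [NS]: N:empty,E:wait,S:car5-GO,W:wait | queues: N=0 E=2 S=1 W=1
Step 3 [NS]: N:empty,E:wait,S:car7-GO,W:wait | queues: N=0 E=2 S=0 W=1
Step 4 [EW]: N:wait,E:car4-GO,S:wait,W:car2-GO | queues: N=0 E=1 S=0 W=0

N: empty
E: 6
S: empty
W: empty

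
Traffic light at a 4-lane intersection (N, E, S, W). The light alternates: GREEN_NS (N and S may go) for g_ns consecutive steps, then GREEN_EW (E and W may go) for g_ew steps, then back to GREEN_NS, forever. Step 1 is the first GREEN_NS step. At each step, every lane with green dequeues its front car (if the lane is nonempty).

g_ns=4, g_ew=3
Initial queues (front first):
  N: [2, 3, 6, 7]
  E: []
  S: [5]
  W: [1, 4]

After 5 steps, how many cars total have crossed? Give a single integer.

Answer: 6

Derivation:
Step 1 [NS]: N:car2-GO,E:wait,S:car5-GO,W:wait | queues: N=3 E=0 S=0 W=2
Step 2 [NS]: N:car3-GO,E:wait,S:empty,W:wait | queues: N=2 E=0 S=0 W=2
Step 3 [NS]: N:car6-GO,E:wait,S:empty,W:wait | queues: N=1 E=0 S=0 W=2
Step 4 [NS]: N:car7-GO,E:wait,S:empty,W:wait | queues: N=0 E=0 S=0 W=2
Step 5 [EW]: N:wait,E:empty,S:wait,W:car1-GO | queues: N=0 E=0 S=0 W=1
Cars crossed by step 5: 6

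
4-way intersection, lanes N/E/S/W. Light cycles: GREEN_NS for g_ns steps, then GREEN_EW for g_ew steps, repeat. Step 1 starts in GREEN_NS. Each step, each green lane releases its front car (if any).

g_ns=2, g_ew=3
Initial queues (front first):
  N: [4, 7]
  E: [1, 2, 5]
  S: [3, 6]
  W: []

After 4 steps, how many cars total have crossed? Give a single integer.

Step 1 [NS]: N:car4-GO,E:wait,S:car3-GO,W:wait | queues: N=1 E=3 S=1 W=0
Step 2 [NS]: N:car7-GO,E:wait,S:car6-GO,W:wait | queues: N=0 E=3 S=0 W=0
Step 3 [EW]: N:wait,E:car1-GO,S:wait,W:empty | queues: N=0 E=2 S=0 W=0
Step 4 [EW]: N:wait,E:car2-GO,S:wait,W:empty | queues: N=0 E=1 S=0 W=0
Cars crossed by step 4: 6

Answer: 6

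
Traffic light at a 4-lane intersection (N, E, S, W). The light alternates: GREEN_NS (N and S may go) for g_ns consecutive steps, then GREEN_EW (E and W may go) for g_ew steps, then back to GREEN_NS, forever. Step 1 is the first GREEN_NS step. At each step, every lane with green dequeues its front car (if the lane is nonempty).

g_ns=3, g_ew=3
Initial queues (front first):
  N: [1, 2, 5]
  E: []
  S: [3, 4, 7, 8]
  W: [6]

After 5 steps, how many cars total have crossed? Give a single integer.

Answer: 7

Derivation:
Step 1 [NS]: N:car1-GO,E:wait,S:car3-GO,W:wait | queues: N=2 E=0 S=3 W=1
Step 2 [NS]: N:car2-GO,E:wait,S:car4-GO,W:wait | queues: N=1 E=0 S=2 W=1
Step 3 [NS]: N:car5-GO,E:wait,S:car7-GO,W:wait | queues: N=0 E=0 S=1 W=1
Step 4 [EW]: N:wait,E:empty,S:wait,W:car6-GO | queues: N=0 E=0 S=1 W=0
Step 5 [EW]: N:wait,E:empty,S:wait,W:empty | queues: N=0 E=0 S=1 W=0
Cars crossed by step 5: 7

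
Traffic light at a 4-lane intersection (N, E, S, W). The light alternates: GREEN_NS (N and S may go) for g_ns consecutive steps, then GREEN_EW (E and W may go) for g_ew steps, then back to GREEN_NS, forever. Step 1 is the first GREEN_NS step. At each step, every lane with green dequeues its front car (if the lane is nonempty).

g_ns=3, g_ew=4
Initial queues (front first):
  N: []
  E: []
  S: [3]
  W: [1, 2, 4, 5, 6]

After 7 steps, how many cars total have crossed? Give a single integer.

Answer: 5

Derivation:
Step 1 [NS]: N:empty,E:wait,S:car3-GO,W:wait | queues: N=0 E=0 S=0 W=5
Step 2 [NS]: N:empty,E:wait,S:empty,W:wait | queues: N=0 E=0 S=0 W=5
Step 3 [NS]: N:empty,E:wait,S:empty,W:wait | queues: N=0 E=0 S=0 W=5
Step 4 [EW]: N:wait,E:empty,S:wait,W:car1-GO | queues: N=0 E=0 S=0 W=4
Step 5 [EW]: N:wait,E:empty,S:wait,W:car2-GO | queues: N=0 E=0 S=0 W=3
Step 6 [EW]: N:wait,E:empty,S:wait,W:car4-GO | queues: N=0 E=0 S=0 W=2
Step 7 [EW]: N:wait,E:empty,S:wait,W:car5-GO | queues: N=0 E=0 S=0 W=1
Cars crossed by step 7: 5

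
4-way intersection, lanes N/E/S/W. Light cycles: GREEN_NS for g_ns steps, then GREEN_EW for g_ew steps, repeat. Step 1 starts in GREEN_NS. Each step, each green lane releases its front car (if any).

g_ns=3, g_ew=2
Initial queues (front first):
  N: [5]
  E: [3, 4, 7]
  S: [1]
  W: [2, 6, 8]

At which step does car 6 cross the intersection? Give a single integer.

Step 1 [NS]: N:car5-GO,E:wait,S:car1-GO,W:wait | queues: N=0 E=3 S=0 W=3
Step 2 [NS]: N:empty,E:wait,S:empty,W:wait | queues: N=0 E=3 S=0 W=3
Step 3 [NS]: N:empty,E:wait,S:empty,W:wait | queues: N=0 E=3 S=0 W=3
Step 4 [EW]: N:wait,E:car3-GO,S:wait,W:car2-GO | queues: N=0 E=2 S=0 W=2
Step 5 [EW]: N:wait,E:car4-GO,S:wait,W:car6-GO | queues: N=0 E=1 S=0 W=1
Step 6 [NS]: N:empty,E:wait,S:empty,W:wait | queues: N=0 E=1 S=0 W=1
Step 7 [NS]: N:empty,E:wait,S:empty,W:wait | queues: N=0 E=1 S=0 W=1
Step 8 [NS]: N:empty,E:wait,S:empty,W:wait | queues: N=0 E=1 S=0 W=1
Step 9 [EW]: N:wait,E:car7-GO,S:wait,W:car8-GO | queues: N=0 E=0 S=0 W=0
Car 6 crosses at step 5

5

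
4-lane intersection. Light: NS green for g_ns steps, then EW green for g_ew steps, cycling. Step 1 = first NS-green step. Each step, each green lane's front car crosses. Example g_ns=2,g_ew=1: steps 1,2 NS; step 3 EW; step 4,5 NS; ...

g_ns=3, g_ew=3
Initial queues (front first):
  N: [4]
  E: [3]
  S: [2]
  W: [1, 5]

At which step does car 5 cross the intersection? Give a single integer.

Step 1 [NS]: N:car4-GO,E:wait,S:car2-GO,W:wait | queues: N=0 E=1 S=0 W=2
Step 2 [NS]: N:empty,E:wait,S:empty,W:wait | queues: N=0 E=1 S=0 W=2
Step 3 [NS]: N:empty,E:wait,S:empty,W:wait | queues: N=0 E=1 S=0 W=2
Step 4 [EW]: N:wait,E:car3-GO,S:wait,W:car1-GO | queues: N=0 E=0 S=0 W=1
Step 5 [EW]: N:wait,E:empty,S:wait,W:car5-GO | queues: N=0 E=0 S=0 W=0
Car 5 crosses at step 5

5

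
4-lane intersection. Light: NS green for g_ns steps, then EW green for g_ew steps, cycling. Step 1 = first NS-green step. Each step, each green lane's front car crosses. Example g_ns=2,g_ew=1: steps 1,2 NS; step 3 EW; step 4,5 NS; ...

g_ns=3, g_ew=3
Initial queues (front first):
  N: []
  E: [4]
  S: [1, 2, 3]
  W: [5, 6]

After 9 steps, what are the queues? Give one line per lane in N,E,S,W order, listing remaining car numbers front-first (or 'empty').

Step 1 [NS]: N:empty,E:wait,S:car1-GO,W:wait | queues: N=0 E=1 S=2 W=2
Step 2 [NS]: N:empty,E:wait,S:car2-GO,W:wait | queues: N=0 E=1 S=1 W=2
Step 3 [NS]: N:empty,E:wait,S:car3-GO,W:wait | queues: N=0 E=1 S=0 W=2
Step 4 [EW]: N:wait,E:car4-GO,S:wait,W:car5-GO | queues: N=0 E=0 S=0 W=1
Step 5 [EW]: N:wait,E:empty,S:wait,W:car6-GO | queues: N=0 E=0 S=0 W=0

N: empty
E: empty
S: empty
W: empty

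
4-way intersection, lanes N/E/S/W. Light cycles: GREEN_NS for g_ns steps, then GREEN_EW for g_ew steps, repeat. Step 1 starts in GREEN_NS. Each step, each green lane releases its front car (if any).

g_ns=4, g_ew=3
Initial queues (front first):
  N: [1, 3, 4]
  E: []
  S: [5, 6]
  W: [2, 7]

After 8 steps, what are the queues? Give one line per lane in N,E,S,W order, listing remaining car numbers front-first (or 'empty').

Step 1 [NS]: N:car1-GO,E:wait,S:car5-GO,W:wait | queues: N=2 E=0 S=1 W=2
Step 2 [NS]: N:car3-GO,E:wait,S:car6-GO,W:wait | queues: N=1 E=0 S=0 W=2
Step 3 [NS]: N:car4-GO,E:wait,S:empty,W:wait | queues: N=0 E=0 S=0 W=2
Step 4 [NS]: N:empty,E:wait,S:empty,W:wait | queues: N=0 E=0 S=0 W=2
Step 5 [EW]: N:wait,E:empty,S:wait,W:car2-GO | queues: N=0 E=0 S=0 W=1
Step 6 [EW]: N:wait,E:empty,S:wait,W:car7-GO | queues: N=0 E=0 S=0 W=0

N: empty
E: empty
S: empty
W: empty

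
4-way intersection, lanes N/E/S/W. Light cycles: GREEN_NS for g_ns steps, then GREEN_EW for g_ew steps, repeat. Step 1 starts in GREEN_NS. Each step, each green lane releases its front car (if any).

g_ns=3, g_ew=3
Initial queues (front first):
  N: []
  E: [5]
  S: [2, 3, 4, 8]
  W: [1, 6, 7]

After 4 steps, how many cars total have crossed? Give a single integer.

Answer: 5

Derivation:
Step 1 [NS]: N:empty,E:wait,S:car2-GO,W:wait | queues: N=0 E=1 S=3 W=3
Step 2 [NS]: N:empty,E:wait,S:car3-GO,W:wait | queues: N=0 E=1 S=2 W=3
Step 3 [NS]: N:empty,E:wait,S:car4-GO,W:wait | queues: N=0 E=1 S=1 W=3
Step 4 [EW]: N:wait,E:car5-GO,S:wait,W:car1-GO | queues: N=0 E=0 S=1 W=2
Cars crossed by step 4: 5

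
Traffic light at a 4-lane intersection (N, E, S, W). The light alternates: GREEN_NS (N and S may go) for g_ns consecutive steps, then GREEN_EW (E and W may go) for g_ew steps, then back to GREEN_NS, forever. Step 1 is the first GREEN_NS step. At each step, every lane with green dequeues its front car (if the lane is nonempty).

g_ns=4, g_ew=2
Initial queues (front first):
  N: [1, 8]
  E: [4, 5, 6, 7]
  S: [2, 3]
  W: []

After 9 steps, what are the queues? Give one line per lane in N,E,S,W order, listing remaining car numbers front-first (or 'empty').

Step 1 [NS]: N:car1-GO,E:wait,S:car2-GO,W:wait | queues: N=1 E=4 S=1 W=0
Step 2 [NS]: N:car8-GO,E:wait,S:car3-GO,W:wait | queues: N=0 E=4 S=0 W=0
Step 3 [NS]: N:empty,E:wait,S:empty,W:wait | queues: N=0 E=4 S=0 W=0
Step 4 [NS]: N:empty,E:wait,S:empty,W:wait | queues: N=0 E=4 S=0 W=0
Step 5 [EW]: N:wait,E:car4-GO,S:wait,W:empty | queues: N=0 E=3 S=0 W=0
Step 6 [EW]: N:wait,E:car5-GO,S:wait,W:empty | queues: N=0 E=2 S=0 W=0
Step 7 [NS]: N:empty,E:wait,S:empty,W:wait | queues: N=0 E=2 S=0 W=0
Step 8 [NS]: N:empty,E:wait,S:empty,W:wait | queues: N=0 E=2 S=0 W=0
Step 9 [NS]: N:empty,E:wait,S:empty,W:wait | queues: N=0 E=2 S=0 W=0

N: empty
E: 6 7
S: empty
W: empty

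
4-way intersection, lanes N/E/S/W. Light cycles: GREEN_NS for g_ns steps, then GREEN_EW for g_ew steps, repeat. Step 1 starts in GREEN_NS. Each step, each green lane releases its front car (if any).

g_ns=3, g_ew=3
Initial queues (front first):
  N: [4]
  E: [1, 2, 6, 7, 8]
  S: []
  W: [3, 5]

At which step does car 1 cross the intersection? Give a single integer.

Step 1 [NS]: N:car4-GO,E:wait,S:empty,W:wait | queues: N=0 E=5 S=0 W=2
Step 2 [NS]: N:empty,E:wait,S:empty,W:wait | queues: N=0 E=5 S=0 W=2
Step 3 [NS]: N:empty,E:wait,S:empty,W:wait | queues: N=0 E=5 S=0 W=2
Step 4 [EW]: N:wait,E:car1-GO,S:wait,W:car3-GO | queues: N=0 E=4 S=0 W=1
Step 5 [EW]: N:wait,E:car2-GO,S:wait,W:car5-GO | queues: N=0 E=3 S=0 W=0
Step 6 [EW]: N:wait,E:car6-GO,S:wait,W:empty | queues: N=0 E=2 S=0 W=0
Step 7 [NS]: N:empty,E:wait,S:empty,W:wait | queues: N=0 E=2 S=0 W=0
Step 8 [NS]: N:empty,E:wait,S:empty,W:wait | queues: N=0 E=2 S=0 W=0
Step 9 [NS]: N:empty,E:wait,S:empty,W:wait | queues: N=0 E=2 S=0 W=0
Step 10 [EW]: N:wait,E:car7-GO,S:wait,W:empty | queues: N=0 E=1 S=0 W=0
Step 11 [EW]: N:wait,E:car8-GO,S:wait,W:empty | queues: N=0 E=0 S=0 W=0
Car 1 crosses at step 4

4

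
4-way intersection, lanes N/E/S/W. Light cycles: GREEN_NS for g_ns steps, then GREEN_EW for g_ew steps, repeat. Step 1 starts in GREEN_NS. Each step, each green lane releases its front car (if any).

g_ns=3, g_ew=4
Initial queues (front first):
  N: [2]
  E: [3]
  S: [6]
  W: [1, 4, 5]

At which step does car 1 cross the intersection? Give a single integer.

Step 1 [NS]: N:car2-GO,E:wait,S:car6-GO,W:wait | queues: N=0 E=1 S=0 W=3
Step 2 [NS]: N:empty,E:wait,S:empty,W:wait | queues: N=0 E=1 S=0 W=3
Step 3 [NS]: N:empty,E:wait,S:empty,W:wait | queues: N=0 E=1 S=0 W=3
Step 4 [EW]: N:wait,E:car3-GO,S:wait,W:car1-GO | queues: N=0 E=0 S=0 W=2
Step 5 [EW]: N:wait,E:empty,S:wait,W:car4-GO | queues: N=0 E=0 S=0 W=1
Step 6 [EW]: N:wait,E:empty,S:wait,W:car5-GO | queues: N=0 E=0 S=0 W=0
Car 1 crosses at step 4

4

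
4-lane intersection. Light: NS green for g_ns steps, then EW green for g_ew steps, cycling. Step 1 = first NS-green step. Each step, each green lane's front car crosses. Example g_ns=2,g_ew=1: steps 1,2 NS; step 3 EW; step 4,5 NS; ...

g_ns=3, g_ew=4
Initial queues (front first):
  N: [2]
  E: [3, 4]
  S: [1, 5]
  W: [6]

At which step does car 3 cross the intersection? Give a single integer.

Step 1 [NS]: N:car2-GO,E:wait,S:car1-GO,W:wait | queues: N=0 E=2 S=1 W=1
Step 2 [NS]: N:empty,E:wait,S:car5-GO,W:wait | queues: N=0 E=2 S=0 W=1
Step 3 [NS]: N:empty,E:wait,S:empty,W:wait | queues: N=0 E=2 S=0 W=1
Step 4 [EW]: N:wait,E:car3-GO,S:wait,W:car6-GO | queues: N=0 E=1 S=0 W=0
Step 5 [EW]: N:wait,E:car4-GO,S:wait,W:empty | queues: N=0 E=0 S=0 W=0
Car 3 crosses at step 4

4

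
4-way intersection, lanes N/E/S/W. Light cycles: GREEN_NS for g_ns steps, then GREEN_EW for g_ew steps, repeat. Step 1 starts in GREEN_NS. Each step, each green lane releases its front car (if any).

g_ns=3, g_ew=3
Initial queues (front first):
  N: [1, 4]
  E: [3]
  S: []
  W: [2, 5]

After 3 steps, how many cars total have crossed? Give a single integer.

Answer: 2

Derivation:
Step 1 [NS]: N:car1-GO,E:wait,S:empty,W:wait | queues: N=1 E=1 S=0 W=2
Step 2 [NS]: N:car4-GO,E:wait,S:empty,W:wait | queues: N=0 E=1 S=0 W=2
Step 3 [NS]: N:empty,E:wait,S:empty,W:wait | queues: N=0 E=1 S=0 W=2
Cars crossed by step 3: 2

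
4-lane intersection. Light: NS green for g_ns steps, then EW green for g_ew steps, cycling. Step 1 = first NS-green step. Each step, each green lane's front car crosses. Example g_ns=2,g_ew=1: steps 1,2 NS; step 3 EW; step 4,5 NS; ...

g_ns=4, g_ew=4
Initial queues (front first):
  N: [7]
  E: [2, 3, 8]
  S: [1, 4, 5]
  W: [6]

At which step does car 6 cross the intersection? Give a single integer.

Step 1 [NS]: N:car7-GO,E:wait,S:car1-GO,W:wait | queues: N=0 E=3 S=2 W=1
Step 2 [NS]: N:empty,E:wait,S:car4-GO,W:wait | queues: N=0 E=3 S=1 W=1
Step 3 [NS]: N:empty,E:wait,S:car5-GO,W:wait | queues: N=0 E=3 S=0 W=1
Step 4 [NS]: N:empty,E:wait,S:empty,W:wait | queues: N=0 E=3 S=0 W=1
Step 5 [EW]: N:wait,E:car2-GO,S:wait,W:car6-GO | queues: N=0 E=2 S=0 W=0
Step 6 [EW]: N:wait,E:car3-GO,S:wait,W:empty | queues: N=0 E=1 S=0 W=0
Step 7 [EW]: N:wait,E:car8-GO,S:wait,W:empty | queues: N=0 E=0 S=0 W=0
Car 6 crosses at step 5

5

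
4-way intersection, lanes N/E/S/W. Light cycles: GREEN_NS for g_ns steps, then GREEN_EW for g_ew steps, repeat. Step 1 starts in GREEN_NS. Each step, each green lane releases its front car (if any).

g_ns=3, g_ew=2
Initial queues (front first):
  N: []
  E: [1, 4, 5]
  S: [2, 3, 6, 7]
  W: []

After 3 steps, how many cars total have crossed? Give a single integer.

Step 1 [NS]: N:empty,E:wait,S:car2-GO,W:wait | queues: N=0 E=3 S=3 W=0
Step 2 [NS]: N:empty,E:wait,S:car3-GO,W:wait | queues: N=0 E=3 S=2 W=0
Step 3 [NS]: N:empty,E:wait,S:car6-GO,W:wait | queues: N=0 E=3 S=1 W=0
Cars crossed by step 3: 3

Answer: 3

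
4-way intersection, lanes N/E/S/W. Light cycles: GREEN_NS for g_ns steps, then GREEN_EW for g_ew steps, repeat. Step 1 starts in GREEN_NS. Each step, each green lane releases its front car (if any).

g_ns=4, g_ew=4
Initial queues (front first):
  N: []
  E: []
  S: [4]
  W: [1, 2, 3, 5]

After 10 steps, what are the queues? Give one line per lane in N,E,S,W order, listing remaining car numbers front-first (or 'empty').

Step 1 [NS]: N:empty,E:wait,S:car4-GO,W:wait | queues: N=0 E=0 S=0 W=4
Step 2 [NS]: N:empty,E:wait,S:empty,W:wait | queues: N=0 E=0 S=0 W=4
Step 3 [NS]: N:empty,E:wait,S:empty,W:wait | queues: N=0 E=0 S=0 W=4
Step 4 [NS]: N:empty,E:wait,S:empty,W:wait | queues: N=0 E=0 S=0 W=4
Step 5 [EW]: N:wait,E:empty,S:wait,W:car1-GO | queues: N=0 E=0 S=0 W=3
Step 6 [EW]: N:wait,E:empty,S:wait,W:car2-GO | queues: N=0 E=0 S=0 W=2
Step 7 [EW]: N:wait,E:empty,S:wait,W:car3-GO | queues: N=0 E=0 S=0 W=1
Step 8 [EW]: N:wait,E:empty,S:wait,W:car5-GO | queues: N=0 E=0 S=0 W=0

N: empty
E: empty
S: empty
W: empty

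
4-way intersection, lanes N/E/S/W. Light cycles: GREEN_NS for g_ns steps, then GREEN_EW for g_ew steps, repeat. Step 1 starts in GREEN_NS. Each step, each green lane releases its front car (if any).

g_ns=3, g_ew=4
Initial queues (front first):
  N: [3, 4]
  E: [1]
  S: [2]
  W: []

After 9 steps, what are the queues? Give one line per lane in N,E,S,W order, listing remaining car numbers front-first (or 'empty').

Step 1 [NS]: N:car3-GO,E:wait,S:car2-GO,W:wait | queues: N=1 E=1 S=0 W=0
Step 2 [NS]: N:car4-GO,E:wait,S:empty,W:wait | queues: N=0 E=1 S=0 W=0
Step 3 [NS]: N:empty,E:wait,S:empty,W:wait | queues: N=0 E=1 S=0 W=0
Step 4 [EW]: N:wait,E:car1-GO,S:wait,W:empty | queues: N=0 E=0 S=0 W=0

N: empty
E: empty
S: empty
W: empty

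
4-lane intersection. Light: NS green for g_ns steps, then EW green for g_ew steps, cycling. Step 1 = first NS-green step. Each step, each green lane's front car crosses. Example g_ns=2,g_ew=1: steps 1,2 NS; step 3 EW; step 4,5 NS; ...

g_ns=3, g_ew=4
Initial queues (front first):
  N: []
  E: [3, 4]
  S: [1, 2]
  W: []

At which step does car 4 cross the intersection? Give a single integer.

Step 1 [NS]: N:empty,E:wait,S:car1-GO,W:wait | queues: N=0 E=2 S=1 W=0
Step 2 [NS]: N:empty,E:wait,S:car2-GO,W:wait | queues: N=0 E=2 S=0 W=0
Step 3 [NS]: N:empty,E:wait,S:empty,W:wait | queues: N=0 E=2 S=0 W=0
Step 4 [EW]: N:wait,E:car3-GO,S:wait,W:empty | queues: N=0 E=1 S=0 W=0
Step 5 [EW]: N:wait,E:car4-GO,S:wait,W:empty | queues: N=0 E=0 S=0 W=0
Car 4 crosses at step 5

5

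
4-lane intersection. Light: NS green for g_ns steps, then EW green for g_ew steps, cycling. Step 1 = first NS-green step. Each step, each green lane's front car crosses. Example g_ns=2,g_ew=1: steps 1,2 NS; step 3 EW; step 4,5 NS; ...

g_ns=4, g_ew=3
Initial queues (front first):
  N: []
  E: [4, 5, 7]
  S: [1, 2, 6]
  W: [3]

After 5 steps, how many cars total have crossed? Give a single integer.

Step 1 [NS]: N:empty,E:wait,S:car1-GO,W:wait | queues: N=0 E=3 S=2 W=1
Step 2 [NS]: N:empty,E:wait,S:car2-GO,W:wait | queues: N=0 E=3 S=1 W=1
Step 3 [NS]: N:empty,E:wait,S:car6-GO,W:wait | queues: N=0 E=3 S=0 W=1
Step 4 [NS]: N:empty,E:wait,S:empty,W:wait | queues: N=0 E=3 S=0 W=1
Step 5 [EW]: N:wait,E:car4-GO,S:wait,W:car3-GO | queues: N=0 E=2 S=0 W=0
Cars crossed by step 5: 5

Answer: 5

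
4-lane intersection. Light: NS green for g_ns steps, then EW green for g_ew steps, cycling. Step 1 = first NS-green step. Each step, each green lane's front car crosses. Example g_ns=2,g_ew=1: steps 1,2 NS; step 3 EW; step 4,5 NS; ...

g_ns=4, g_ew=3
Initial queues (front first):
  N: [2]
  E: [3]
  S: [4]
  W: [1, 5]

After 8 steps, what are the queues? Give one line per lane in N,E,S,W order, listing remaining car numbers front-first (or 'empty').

Step 1 [NS]: N:car2-GO,E:wait,S:car4-GO,W:wait | queues: N=0 E=1 S=0 W=2
Step 2 [NS]: N:empty,E:wait,S:empty,W:wait | queues: N=0 E=1 S=0 W=2
Step 3 [NS]: N:empty,E:wait,S:empty,W:wait | queues: N=0 E=1 S=0 W=2
Step 4 [NS]: N:empty,E:wait,S:empty,W:wait | queues: N=0 E=1 S=0 W=2
Step 5 [EW]: N:wait,E:car3-GO,S:wait,W:car1-GO | queues: N=0 E=0 S=0 W=1
Step 6 [EW]: N:wait,E:empty,S:wait,W:car5-GO | queues: N=0 E=0 S=0 W=0

N: empty
E: empty
S: empty
W: empty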